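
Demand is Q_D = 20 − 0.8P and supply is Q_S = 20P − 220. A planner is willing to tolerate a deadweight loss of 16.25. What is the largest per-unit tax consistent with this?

6.5

In inverse form: demand P = 25 − 1.25Q, supply P = 11 + 0.05Q.
Competitive equilibrium: 25 − 1.25Q = 11 + 0.05Q → Q* = 10.7692, P* = 11.5385.
A tax t gives ΔQ = t/1.3 and wedge t, so DWL = t²/2.6.
t²/2.6 = 16.25 → t² = 42.25 → t = 6.5.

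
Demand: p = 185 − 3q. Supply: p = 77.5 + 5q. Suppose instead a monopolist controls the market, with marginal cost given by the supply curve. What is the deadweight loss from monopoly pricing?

Competitive equilibrium: 185 − 3q = 77.5 + 5q → q* = 13.4375, p* = 144.6875.
Marginal revenue: MR = 185 − 6q. Set MR = MC: 185 − 6q = 77.5 + 5q → q_m = 9.7727.
Price p_m = 185 − 3·9.7727 = 155.6819; MC(q_m) = 77.5 + 5·9.7727 = 126.3635.
Competitive q* = 13.4375, so Δq = 3.6648; wedge = 155.6819 − 126.3635 = 29.3184.
Welfare loss = ½ × 3.6648 × 29.3184 = 53.72.

53.72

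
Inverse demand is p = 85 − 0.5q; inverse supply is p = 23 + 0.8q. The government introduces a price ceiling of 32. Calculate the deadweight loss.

863.23

Competitive equilibrium: 85 − 0.5q = 23 + 0.8q → q* = 47.6923, p* = 61.1538.
At the ceiling p = 32, quantity supplied = (32 − 23)/0.8 = 11.25.
Willingness to pay at q' = 11.25: 85 − 0.5·11.25 = 79.375.
Δq = 47.6923 − 11.25 = 36.4423; wedge = 79.375 − 32 = 47.375.
Welfare loss = ½ × 36.4423 × 47.375 = 863.23.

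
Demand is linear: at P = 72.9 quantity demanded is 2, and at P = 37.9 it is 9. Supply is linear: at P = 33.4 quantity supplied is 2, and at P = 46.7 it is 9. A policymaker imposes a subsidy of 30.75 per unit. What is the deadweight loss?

68.52

Demand slope = (37.9 − 72.9)/(9 − 2) = −5, so P = 82.9 − 5Q.
Supply slope = (46.7 − 33.4)/(9 − 2) = 1.9, so P = 29.6 + 1.9Q.
Competitive equilibrium: 82.9 − 5Q = 29.6 + 1.9Q → Q* = 7.7246, P* = 44.2768.
The subsidy lowers effective supply by 30.75: P = 1.9Q − 1.15.
New quantity: 82.9 − 5Q = 1.9Q − 1.15 → Q' = 12.1812.
Overproduction ΔQ = 12.1812 − 7.7246 = 4.4566; wedge = subsidy = 30.75.
The triangle = ½ × 4.4566 × 30.75 = 68.52.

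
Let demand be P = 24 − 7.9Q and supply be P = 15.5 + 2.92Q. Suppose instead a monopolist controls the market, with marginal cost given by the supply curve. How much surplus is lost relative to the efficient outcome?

0.59

Competitive equilibrium: 24 − 7.9Q = 15.5 + 2.92Q → Q* = 0.7856, P* = 17.7939.
Marginal revenue: MR = 24 − 15.8Q. Set MR = MC: 24 − 15.8Q = 15.5 + 2.92Q → Q_m = 0.4541.
Price P_m = 24 − 7.9·0.4541 = 20.4126; MC(Q_m) = 15.5 + 2.92·0.4541 = 16.826.
Competitive Q* = 0.7856, so ΔQ = 0.3315; wedge = 20.4126 − 16.826 = 3.5866.
Welfare loss = ½ × 0.3315 × 3.5866 = 0.59.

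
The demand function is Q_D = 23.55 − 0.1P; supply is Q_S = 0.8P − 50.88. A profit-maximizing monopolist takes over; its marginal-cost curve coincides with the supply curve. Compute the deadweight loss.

In inverse form: demand P = 235.5 − 10Q, supply P = 63.6 + 1.25Q.
Competitive equilibrium: 235.5 − 10Q = 63.6 + 1.25Q → Q* = 15.28, P* = 82.7.
Marginal revenue: MR = 235.5 − 20Q. Set MR = MC: 235.5 − 20Q = 63.6 + 1.25Q → Q_m = 8.0894.
Price P_m = 235.5 − 10·8.0894 = 154.606; MC(Q_m) = 63.6 + 1.25·8.0894 = 73.7118.
Competitive Q* = 15.28, so ΔQ = 7.1906; wedge = 154.606 − 73.7118 = 80.8942.
DWL = ½ × 7.1906 × 80.8942 = 290.84.

290.84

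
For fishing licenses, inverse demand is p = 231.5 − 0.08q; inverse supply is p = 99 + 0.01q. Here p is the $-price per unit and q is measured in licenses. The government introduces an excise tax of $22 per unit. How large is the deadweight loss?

Competitive equilibrium: 231.5 − 0.08q = 99 + 0.01q → q* = 1472.2222, p* = 113.7222.
With the tax, the buyer price exceeds the seller price by 22: (231.5 − 0.08q) − (99 + 0.01q) = 22 → q' = 1227.7778.
Δq = 1472.2222 − 1227.7778 = 244.4444; the wedge equals the tax, 22.
Welfare loss = ½ × 244.4444 × 22 = $2688.89.

$2688.89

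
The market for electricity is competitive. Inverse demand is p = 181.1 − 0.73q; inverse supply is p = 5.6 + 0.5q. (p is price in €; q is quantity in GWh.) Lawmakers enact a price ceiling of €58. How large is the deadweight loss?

€882.60

Competitive equilibrium: 181.1 − 0.73q = 5.6 + 0.5q → q* = 142.6829, p* = 76.9415.
At the ceiling p = 58, quantity supplied = (58 − 5.6)/0.5 = 104.8.
Willingness to pay at q' = 104.8: 181.1 − 0.73·104.8 = 104.596.
Δq = 142.6829 − 104.8 = 37.8829; wedge = 104.596 − 58 = 46.596.
DWL = ½ × 37.8829 × 46.596 = €882.60.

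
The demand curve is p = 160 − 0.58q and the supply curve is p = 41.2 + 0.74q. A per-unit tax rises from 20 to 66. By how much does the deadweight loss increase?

Competitive equilibrium: 160 − 0.58q = 41.2 + 0.74q → q* = 90, p* = 107.8.
For a per-unit tax t: Δq = t/1.32, so DWL = ½·t·(t/1.32) = t²/2.64.
At t = 20: DWL = 151.5152. At t = 66: DWL = 1650.
Increase = 1650 − 151.5152 = 1498.48.

1498.48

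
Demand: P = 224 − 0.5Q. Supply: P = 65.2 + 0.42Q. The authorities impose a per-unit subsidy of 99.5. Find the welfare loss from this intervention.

Competitive equilibrium: 224 − 0.5Q = 65.2 + 0.42Q → Q* = 172.6087, P* = 137.6957.
The subsidy lowers effective supply by 99.5: P = 0.42Q − 34.3.
New quantity: 224 − 0.5Q = 0.42Q − 34.3 → Q' = 280.7609.
Overproduction ΔQ = 280.7609 − 172.6087 = 108.1522; wedge = subsidy = 99.5.
Deadweight loss = ½ × 108.1522 × 99.5 = 5380.57.

5380.57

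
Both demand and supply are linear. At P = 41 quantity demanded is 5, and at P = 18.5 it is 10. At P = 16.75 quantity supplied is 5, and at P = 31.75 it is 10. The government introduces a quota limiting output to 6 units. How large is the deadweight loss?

Demand slope = (18.5 − 41)/(10 − 5) = −4.5, so P = 63.5 − 4.5Q.
Supply slope = (31.75 − 16.75)/(10 − 5) = 3, so P = 1.75 + 3Q.
Competitive equilibrium: 63.5 − 4.5Q = 1.75 + 3Q → Q* = 8.2333, P* = 26.45.
At Q = 6: demand price = 63.5 − 4.5·6 = 36.5; supply price = 1.75 + 3·6 = 19.75.
ΔQ = 8.2333 − 6 = 2.2333; wedge = 36.5 − 19.75 = 16.75.
Welfare loss = ½ × 2.2333 × 16.75 = 18.70.

18.70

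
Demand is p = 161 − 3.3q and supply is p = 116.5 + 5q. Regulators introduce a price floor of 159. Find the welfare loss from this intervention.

Competitive equilibrium: 161 − 3.3q = 116.5 + 5q → q* = 5.36145, p* = 143.30723.
At the floor p = 159, quantity demanded = (161 − 159)/3.3 = 0.60606.
Sellers' marginal cost at q' = 0.60606: 116.5 + 5·0.60606 = 119.5303.
Δq = 5.36145 − 0.60606 = 4.75539; wedge = 159 − 119.5303 = 39.4697.
Welfare loss = ½ × 4.75539 × 39.4697 = 93.85.

93.85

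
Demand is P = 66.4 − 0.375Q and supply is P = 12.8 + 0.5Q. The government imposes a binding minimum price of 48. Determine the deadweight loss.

Competitive equilibrium: 66.4 − 0.375Q = 12.8 + 0.5Q → Q* = 61.2571, P* = 43.4286.
At the floor P = 48, quantity demanded = (66.4 − 48)/0.375 = 49.0667.
Sellers' marginal cost at Q' = 49.0667: 12.8 + 0.5·49.0667 = 37.3334.
ΔQ = 61.2571 − 49.0667 = 12.1904; wedge = 48 − 37.3334 = 10.6666.
The triangle = ½ × 12.1904 × 10.6666 = 65.02.

65.02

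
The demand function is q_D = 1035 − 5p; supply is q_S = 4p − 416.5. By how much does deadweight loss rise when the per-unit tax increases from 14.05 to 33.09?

997.27

In inverse form: demand p = 207 − 0.2q, supply p = 104.125 + 0.25q.
Competitive equilibrium: 207 − 0.2q = 104.125 + 0.25q → q* = 228.6111, p* = 161.2778.
For a per-unit tax t: Δq = t/0.45, so DWL = ½·t·(t/0.45) = t²/0.9.
At t = 14.05: DWL = 219.336. At t = 33.09: DWL = 1216.609.
Increase = 1216.609 − 219.336 = 997.27.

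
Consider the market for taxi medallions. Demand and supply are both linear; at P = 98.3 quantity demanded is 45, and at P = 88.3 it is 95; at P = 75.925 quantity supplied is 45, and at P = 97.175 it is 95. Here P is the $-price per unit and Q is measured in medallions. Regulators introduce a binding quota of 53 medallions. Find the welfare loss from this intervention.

Demand slope = (88.3 − 98.3)/(95 − 45) = −0.2, so P = 107.3 − 0.2Q.
Supply slope = (97.175 − 75.925)/(95 − 45) = 0.425, so P = 56.8 + 0.425Q.
Competitive equilibrium: 107.3 − 0.2Q = 56.8 + 0.425Q → Q* = 80.8, P* = 91.14.
At Q = 53: demand price = 107.3 − 0.2·53 = 96.7; supply price = 56.8 + 0.425·53 = 79.325.
ΔQ = 80.8 − 53 = 27.8; wedge = 96.7 − 79.325 = 17.375.
Deadweight loss = ½ × 27.8 × 17.375 = $241.51.

$241.51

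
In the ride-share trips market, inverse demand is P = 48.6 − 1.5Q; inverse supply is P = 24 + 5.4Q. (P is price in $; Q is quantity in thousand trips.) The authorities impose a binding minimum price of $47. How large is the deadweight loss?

Competitive equilibrium: 48.6 − 1.5Q = 24 + 5.4Q → Q* = 3.5652, P* = 43.2522.
At the floor P = 47, quantity demanded = (48.6 − 47)/1.5 = 1.0667.
Sellers' marginal cost at Q' = 1.0667: 24 + 5.4·1.0667 = 29.7602.
ΔQ = 3.5652 − 1.0667 = 2.4985; wedge = 47 − 29.7602 = 17.2398.
The triangle = ½ × 2.4985 × 17.2398 = $21.54 thousand.

$21.54 thousand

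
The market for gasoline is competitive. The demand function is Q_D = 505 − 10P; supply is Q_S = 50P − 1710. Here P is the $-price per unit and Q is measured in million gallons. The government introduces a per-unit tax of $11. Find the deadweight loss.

In inverse form: demand P = 50.5 − 0.1Q, supply P = 34.2 + 0.02Q.
Competitive equilibrium: 50.5 − 0.1Q = 34.2 + 0.02Q → Q* = 135.8333, P* = 36.9167.
With the tax, the buyer price exceeds the seller price by 11: (50.5 − 0.1Q) − (34.2 + 0.02Q) = 11 → Q' = 44.1667.
ΔQ = 135.8333 − 44.1667 = 91.6666; the wedge equals the tax, 11.
Welfare loss = ½ × 91.6666 × 11 = $504.17 million.

$504.17 million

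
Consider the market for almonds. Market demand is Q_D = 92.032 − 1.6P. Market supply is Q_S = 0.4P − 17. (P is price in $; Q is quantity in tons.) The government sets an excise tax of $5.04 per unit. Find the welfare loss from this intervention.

In inverse form: demand P = 57.52 − 0.625Q, supply P = 42.5 + 2.5Q.
Competitive equilibrium: 57.52 − 0.625Q = 42.5 + 2.5Q → Q* = 4.8064, P* = 54.516.
With the tax, the buyer price exceeds the seller price by 5.04: (57.52 − 0.625Q) − (42.5 + 2.5Q) = 5.04 → Q' = 3.1936.
ΔQ = 4.8064 − 3.1936 = 1.6128; the wedge equals the tax, 5.04.
DWL = ½ × 1.6128 × 5.04 = $4.06.

$4.06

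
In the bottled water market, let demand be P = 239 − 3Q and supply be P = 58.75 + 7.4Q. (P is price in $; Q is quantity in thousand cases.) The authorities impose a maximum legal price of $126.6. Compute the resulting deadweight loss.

Competitive equilibrium: 239 − 3Q = 58.75 + 7.4Q → Q* = 17.3317, P* = 187.0048.
At the ceiling P = 126.6, quantity supplied = (126.6 − 58.75)/7.4 = 9.1689.
Willingness to pay at Q' = 9.1689: 239 − 3·9.1689 = 211.4933.
ΔQ = 17.3317 − 9.1689 = 8.1628; wedge = 211.4933 − 126.6 = 84.8933.
DWL = ½ × 8.1628 × 84.8933 = $346.48 thousand.

$346.48 thousand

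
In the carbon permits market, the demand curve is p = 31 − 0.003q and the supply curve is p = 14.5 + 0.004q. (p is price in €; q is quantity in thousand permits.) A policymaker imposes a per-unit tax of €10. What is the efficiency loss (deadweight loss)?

€7142.86 thousand

Competitive equilibrium: 31 − 0.003q = 14.5 + 0.004q → q* = 2357.1429, p* = 23.9286.
With the tax, the buyer price exceeds the seller price by 10: (31 − 0.003q) − (14.5 + 0.004q) = 10 → q' = 928.5714.
Δq = 2357.1429 − 928.5714 = 1428.5715; the wedge equals the tax, 10.
DWL = ½ × 1428.5715 × 10 = €7142.86 thousand.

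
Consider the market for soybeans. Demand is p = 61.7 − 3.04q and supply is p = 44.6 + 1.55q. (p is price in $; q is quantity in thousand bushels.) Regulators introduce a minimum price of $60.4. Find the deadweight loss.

Competitive equilibrium: 61.7 − 3.04q = 44.6 + 1.55q → q* = 3.7255, p* = 50.3745.
At the floor p = 60.4, quantity demanded = (61.7 − 60.4)/3.04 = 0.4276.
Sellers' marginal cost at q' = 0.4276: 44.6 + 1.55·0.4276 = 45.2628.
Δq = 3.7255 − 0.4276 = 3.2979; wedge = 60.4 − 45.2628 = 15.1372.
Deadweight loss = ½ × 3.2979 × 15.1372 = $24.96 thousand.

$24.96 thousand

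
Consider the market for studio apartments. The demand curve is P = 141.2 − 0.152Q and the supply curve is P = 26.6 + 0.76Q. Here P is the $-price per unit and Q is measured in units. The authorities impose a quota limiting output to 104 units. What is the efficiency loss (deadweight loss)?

$213.89

Competitive equilibrium: 141.2 − 0.152Q = 26.6 + 0.76Q → Q* = 125.6579, P* = 122.1.
At Q = 104: demand price = 141.2 − 0.152·104 = 125.392; supply price = 26.6 + 0.76·104 = 105.64.
ΔQ = 125.6579 − 104 = 21.6579; wedge = 125.392 − 105.64 = 19.752.
The triangle = ½ × 21.6579 × 19.752 = $213.89.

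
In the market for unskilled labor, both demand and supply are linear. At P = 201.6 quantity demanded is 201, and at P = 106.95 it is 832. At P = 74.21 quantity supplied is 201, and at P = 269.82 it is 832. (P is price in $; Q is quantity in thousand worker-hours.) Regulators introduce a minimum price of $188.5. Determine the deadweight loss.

$8268.20 thousand

Demand slope = (106.95 − 201.6)/(832 − 201) = −0.15, so P = 231.75 − 0.15Q.
Supply slope = (269.82 − 74.21)/(832 − 201) = 0.31, so P = 11.9 + 0.31Q.
Competitive equilibrium: 231.75 − 0.15Q = 11.9 + 0.31Q → Q* = 477.93478, P* = 160.05978.
At the floor P = 188.5, quantity demanded = (231.75 − 188.5)/0.15 = 288.33333.
Sellers' marginal cost at Q' = 288.33333: 11.9 + 0.31·288.33333 = 101.28333.
ΔQ = 477.93478 − 288.33333 = 189.60145; wedge = 188.5 − 101.28333 = 87.21667.
The triangle = ½ × 189.60145 × 87.21667 = $8268.20 thousand.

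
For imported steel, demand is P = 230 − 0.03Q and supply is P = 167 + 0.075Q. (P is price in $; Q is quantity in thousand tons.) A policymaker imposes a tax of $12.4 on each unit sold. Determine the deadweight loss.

Competitive equilibrium: 230 − 0.03Q = 167 + 0.075Q → Q* = 600, P* = 212.
With the tax, the buyer price exceeds the seller price by 12.4: (230 − 0.03Q) − (167 + 0.075Q) = 12.4 → Q' = 481.9048.
ΔQ = 600 − 481.9048 = 118.0952; the wedge equals the tax, 12.4.
The triangle = ½ × 118.0952 × 12.4 = $732.19 thousand.

$732.19 thousand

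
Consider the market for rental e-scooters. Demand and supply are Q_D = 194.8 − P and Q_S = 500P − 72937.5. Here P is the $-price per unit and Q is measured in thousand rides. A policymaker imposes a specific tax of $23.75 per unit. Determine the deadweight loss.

$281.47 thousand

In inverse form: demand P = 194.8 − Q, supply P = 145.875 + 0.002Q.
Competitive equilibrium: 194.8 − Q = 145.875 + 0.002Q → Q* = 48.8273, P* = 145.9727.
With the tax, the buyer price exceeds the seller price by 23.75: (194.8 − Q) − (145.875 + 0.002Q) = 23.75 → Q' = 25.1248.
ΔQ = 48.8273 − 25.1248 = 23.7025; the wedge equals the tax, 23.75.
Welfare loss = ½ × 23.7025 × 23.75 = $281.47 thousand.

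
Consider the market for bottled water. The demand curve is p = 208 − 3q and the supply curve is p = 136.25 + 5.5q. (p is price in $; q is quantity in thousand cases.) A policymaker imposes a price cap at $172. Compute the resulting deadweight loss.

$16.01 thousand

Competitive equilibrium: 208 − 3q = 136.25 + 5.5q → q* = 8.4412, p* = 182.6765.
At the ceiling p = 172, quantity supplied = (172 − 136.25)/5.5 = 6.5.
Willingness to pay at q' = 6.5: 208 − 3·6.5 = 188.5.
Δq = 8.4412 − 6.5 = 1.9412; wedge = 188.5 − 172 = 16.5.
Welfare loss = ½ × 1.9412 × 16.5 = $16.01 thousand.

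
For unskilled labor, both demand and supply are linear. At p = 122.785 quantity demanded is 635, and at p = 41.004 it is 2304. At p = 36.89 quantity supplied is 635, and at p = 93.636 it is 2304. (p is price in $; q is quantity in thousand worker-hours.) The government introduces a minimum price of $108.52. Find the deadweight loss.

$22956.74 thousand

Demand slope = (41.004 − 122.785)/(2304 − 635) = −0.049, so p = 153.9 − 0.049q.
Supply slope = (93.636 − 36.89)/(2304 − 635) = 0.034, so p = 15.3 + 0.034q.
Competitive equilibrium: 153.9 − 0.049q = 15.3 + 0.034q → q* = 1669.8795181, p* = 72.0759036.
At the floor p = 108.52, quantity demanded = (153.9 − 108.52)/0.049 = 926.122449.
Sellers' marginal cost at q' = 926.122449: 15.3 + 0.034·926.122449 = 46.7881633.
Δq = 1669.8795181 − 926.122449 = 743.7570691; wedge = 108.52 − 46.7881633 = 61.7318367.
Deadweight loss = ½ × 743.7570691 × 61.7318367 = $22956.74 thousand.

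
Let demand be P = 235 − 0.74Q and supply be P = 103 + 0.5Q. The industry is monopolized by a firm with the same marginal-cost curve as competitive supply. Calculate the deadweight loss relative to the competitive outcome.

981.36

Competitive equilibrium: 235 − 0.74Q = 103 + 0.5Q → Q* = 106.4516, P* = 156.2258.
Marginal revenue: MR = 235 − 1.48Q. Set MR = MC: 235 − 1.48Q = 103 + 0.5Q → Q_m = 66.6667.
Price P_m = 235 − 0.74·66.6667 = 185.6666; MC(Q_m) = 103 + 0.5·66.6667 = 136.3334.
Competitive Q* = 106.4516, so ΔQ = 39.7849; wedge = 185.6666 − 136.3334 = 49.3332.
Welfare loss = ½ × 39.7849 × 49.3332 = 981.36.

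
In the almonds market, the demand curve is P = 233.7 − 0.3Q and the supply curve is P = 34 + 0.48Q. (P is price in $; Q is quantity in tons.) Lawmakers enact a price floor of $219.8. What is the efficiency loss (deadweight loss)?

$17148.64

Competitive equilibrium: 233.7 − 0.3Q = 34 + 0.48Q → Q* = 256.0256, P* = 156.8923.
At the floor P = 219.8, quantity demanded = (233.7 − 219.8)/0.3 = 46.3333.
Sellers' marginal cost at Q' = 46.3333: 34 + 0.48·46.3333 = 56.24.
ΔQ = 256.0256 − 46.3333 = 209.6923; wedge = 219.8 − 56.24 = 163.56.
The triangle = ½ × 209.6923 × 163.56 = $17148.64.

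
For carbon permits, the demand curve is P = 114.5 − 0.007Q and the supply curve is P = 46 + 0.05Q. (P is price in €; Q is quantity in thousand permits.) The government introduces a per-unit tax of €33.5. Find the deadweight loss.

Competitive equilibrium: 114.5 − 0.007Q = 46 + 0.05Q → Q* = 1201.7544, P* = 106.0877.
With the tax, the buyer price exceeds the seller price by 33.5: (114.5 − 0.007Q) − (46 + 0.05Q) = 33.5 → Q' = 614.0351.
ΔQ = 1201.7544 − 614.0351 = 587.7193; the wedge equals the tax, 33.5.
DWL = ½ × 587.7193 × 33.5 = €9844.30 thousand.

€9844.30 thousand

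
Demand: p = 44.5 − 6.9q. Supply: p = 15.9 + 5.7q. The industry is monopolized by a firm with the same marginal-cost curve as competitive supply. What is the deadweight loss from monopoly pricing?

Competitive equilibrium: 44.5 − 6.9q = 15.9 + 5.7q → q* = 2.2698, p* = 28.8381.
Marginal revenue: MR = 44.5 − 13.8q. Set MR = MC: 44.5 − 13.8q = 15.9 + 5.7q → q_m = 1.4667.
Price p_m = 44.5 − 6.9·1.4667 = 34.3798; MC(q_m) = 15.9 + 5.7·1.4667 = 24.2602.
Competitive q* = 2.2698, so Δq = 0.8031; wedge = 34.3798 − 24.2602 = 10.1196.
The triangle = ½ × 0.8031 × 10.1196 = 4.06.

4.06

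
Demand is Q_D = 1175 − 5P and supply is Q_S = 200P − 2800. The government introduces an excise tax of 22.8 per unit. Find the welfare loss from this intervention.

In inverse form: demand P = 235 − 0.2Q, supply P = 14 + 0.005Q.
Competitive equilibrium: 235 − 0.2Q = 14 + 0.005Q → Q* = 1078.0488, P* = 19.3902.
With the tax, the buyer price exceeds the seller price by 22.8: (235 − 0.2Q) − (14 + 0.005Q) = 22.8 → Q' = 966.8293.
ΔQ = 1078.0488 − 966.8293 = 111.2195; the wedge equals the tax, 22.8.
The triangle = ½ × 111.2195 × 22.8 = 1267.90.

1267.90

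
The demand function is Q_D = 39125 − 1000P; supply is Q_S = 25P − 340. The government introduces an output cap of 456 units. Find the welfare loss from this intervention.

568.72

In inverse form: demand P = 39.125 − 0.001Q, supply P = 13.6 + 0.04Q.
Competitive equilibrium: 39.125 − 0.001Q = 13.6 + 0.04Q → Q* = 622.561, P* = 38.5024.
At Q = 456: demand price = 39.125 − 0.001·456 = 38.669; supply price = 13.6 + 0.04·456 = 31.84.
ΔQ = 622.561 − 456 = 166.561; wedge = 38.669 − 31.84 = 6.829.
The triangle = ½ × 166.561 × 6.829 = 568.72.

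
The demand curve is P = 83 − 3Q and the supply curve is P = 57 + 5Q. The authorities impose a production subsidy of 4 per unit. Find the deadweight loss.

1

Competitive equilibrium: 83 − 3Q = 57 + 5Q → Q* = 3.25, P* = 73.25.
The subsidy lowers effective supply by 4: P = 53 + 5Q.
New quantity: 83 − 3Q = 53 + 5Q → Q' = 3.75.
Overproduction ΔQ = 3.75 − 3.25 = 0.5; wedge = subsidy = 4.
The triangle = ½ × 0.5 × 4 = 1.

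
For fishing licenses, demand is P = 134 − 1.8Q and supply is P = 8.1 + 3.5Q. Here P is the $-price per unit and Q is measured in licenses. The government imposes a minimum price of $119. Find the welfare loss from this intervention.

$630.22

Competitive equilibrium: 134 − 1.8Q = 8.1 + 3.5Q → Q* = 23.7547, P* = 91.2415.
At the floor P = 119, quantity demanded = (134 − 119)/1.8 = 8.3333.
Sellers' marginal cost at Q' = 8.3333: 8.1 + 3.5·8.3333 = 37.2666.
ΔQ = 23.7547 − 8.3333 = 15.4214; wedge = 119 − 37.2666 = 81.7334.
Welfare loss = ½ × 15.4214 × 81.7334 = $630.22.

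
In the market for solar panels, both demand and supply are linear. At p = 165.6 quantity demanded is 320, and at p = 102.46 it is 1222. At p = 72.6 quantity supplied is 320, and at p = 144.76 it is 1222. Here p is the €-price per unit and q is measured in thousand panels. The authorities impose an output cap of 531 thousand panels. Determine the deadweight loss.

Demand slope = (102.46 − 165.6)/(1222 − 320) = −0.07, so p = 188 − 0.07q.
Supply slope = (144.76 − 72.6)/(1222 − 320) = 0.08, so p = 47 + 0.08q.
Competitive equilibrium: 188 − 0.07q = 47 + 0.08q → q* = 940, p* = 122.2.
At q = 531: demand price = 188 − 0.07·531 = 150.83; supply price = 47 + 0.08·531 = 89.48.
Δq = 940 − 531 = 409; wedge = 150.83 − 89.48 = 61.35.
DWL = ½ × 409 × 61.35 = €12546.075 thousand.

€12546.075 thousand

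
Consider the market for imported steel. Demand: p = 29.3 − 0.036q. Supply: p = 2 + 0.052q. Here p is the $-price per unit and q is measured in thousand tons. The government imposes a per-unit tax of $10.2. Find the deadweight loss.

$591.14 thousand

Competitive equilibrium: 29.3 − 0.036q = 2 + 0.052q → q* = 310.2273, p* = 18.1318.
With the tax, the buyer price exceeds the seller price by 10.2: (29.3 − 0.036q) − (2 + 0.052q) = 10.2 → q' = 194.3182.
Δq = 310.2273 − 194.3182 = 115.9091; the wedge equals the tax, 10.2.
Deadweight loss = ½ × 115.9091 × 10.2 = $591.14 thousand.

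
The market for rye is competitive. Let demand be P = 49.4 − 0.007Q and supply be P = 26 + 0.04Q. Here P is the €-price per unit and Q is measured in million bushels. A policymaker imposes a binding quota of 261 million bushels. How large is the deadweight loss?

Competitive equilibrium: 49.4 − 0.007Q = 26 + 0.04Q → Q* = 497.8723, P* = 45.9149.
At Q = 261: demand price = 49.4 − 0.007·261 = 47.573; supply price = 26 + 0.04·261 = 36.44.
ΔQ = 497.8723 − 261 = 236.8723; wedge = 47.573 − 36.44 = 11.133.
The triangle = ½ × 236.8723 × 11.133 = €1318.55 million.

€1318.55 million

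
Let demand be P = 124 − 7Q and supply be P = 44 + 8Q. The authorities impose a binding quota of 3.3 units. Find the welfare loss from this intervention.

31.01

Competitive equilibrium: 124 − 7Q = 44 + 8Q → Q* = 5.3333, P* = 86.6667.
At Q = 3.3: demand price = 124 − 7·3.3 = 100.9; supply price = 44 + 8·3.3 = 70.4.
ΔQ = 5.3333 − 3.3 = 2.0333; wedge = 100.9 − 70.4 = 30.5.
The triangle = ½ × 2.0333 × 30.5 = 31.01.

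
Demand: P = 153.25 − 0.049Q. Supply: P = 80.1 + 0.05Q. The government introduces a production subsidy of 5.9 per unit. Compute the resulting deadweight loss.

Competitive equilibrium: 153.25 − 0.049Q = 80.1 + 0.05Q → Q* = 738.8889, P* = 117.0444.
The subsidy lowers effective supply by 5.9: P = 74.2 + 0.05Q.
New quantity: 153.25 − 0.049Q = 74.2 + 0.05Q → Q' = 798.4848.
Overproduction ΔQ = 798.4848 − 738.8889 = 59.5959; wedge = subsidy = 5.9.
DWL = ½ × 59.5959 × 5.9 = 175.81.

175.81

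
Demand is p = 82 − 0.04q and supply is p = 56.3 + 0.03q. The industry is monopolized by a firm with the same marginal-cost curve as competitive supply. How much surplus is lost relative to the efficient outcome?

Competitive equilibrium: 82 − 0.04q = 56.3 + 0.03q → q* = 367.1429, p* = 67.3143.
Marginal revenue: MR = 82 − 0.08q. Set MR = MC: 82 − 0.08q = 56.3 + 0.03q → q_m = 233.6364.
Price p_m = 82 − 0.04·233.6364 = 72.6545; MC(q_m) = 56.3 + 0.03·233.6364 = 63.3091.
Competitive q* = 367.1429, so Δq = 133.5065; wedge = 72.6545 − 63.3091 = 9.3454.
The triangle = ½ × 133.5065 × 9.3454 = 623.84.

623.84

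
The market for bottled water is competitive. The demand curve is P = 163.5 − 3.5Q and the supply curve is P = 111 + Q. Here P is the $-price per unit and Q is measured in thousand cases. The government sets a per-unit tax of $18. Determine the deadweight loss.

$36 thousand

Competitive equilibrium: 163.5 − 3.5Q = 111 + Q → Q* = 11.6667, P* = 122.6667.
With the tax, the buyer price exceeds the seller price by 18: (163.5 − 3.5Q) − (111 + Q) = 18 → Q' = 7.6667.
ΔQ = 11.6667 − 7.6667 = 4; the wedge equals the tax, 18.
The triangle = ½ × 4 × 18 = $36 thousand.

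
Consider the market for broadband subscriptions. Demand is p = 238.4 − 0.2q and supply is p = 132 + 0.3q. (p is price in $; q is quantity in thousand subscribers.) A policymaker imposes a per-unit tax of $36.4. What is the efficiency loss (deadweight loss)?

Competitive equilibrium: 238.4 − 0.2q = 132 + 0.3q → q* = 212.8, p* = 195.84.
With the tax, the buyer price exceeds the seller price by 36.4: (238.4 − 0.2q) − (132 + 0.3q) = 36.4 → q' = 140.
Δq = 212.8 − 140 = 72.8; the wedge equals the tax, 36.4.
Deadweight loss = ½ × 72.8 × 36.4 = $1324.96 thousand.

$1324.96 thousand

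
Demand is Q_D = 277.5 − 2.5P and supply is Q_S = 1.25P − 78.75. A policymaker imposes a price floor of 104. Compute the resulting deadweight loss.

In inverse form: demand P = 111 − 0.4Q, supply P = 63 + 0.8Q.
Competitive equilibrium: 111 − 0.4Q = 63 + 0.8Q → Q* = 40, P* = 95.
At the floor P = 104, quantity demanded = (111 − 104)/0.4 = 17.5.
Sellers' marginal cost at Q' = 17.5: 63 + 0.8·17.5 = 77.
ΔQ = 40 − 17.5 = 22.5; wedge = 104 − 77 = 27.
Deadweight loss = ½ × 22.5 × 27 = 303.75.

303.75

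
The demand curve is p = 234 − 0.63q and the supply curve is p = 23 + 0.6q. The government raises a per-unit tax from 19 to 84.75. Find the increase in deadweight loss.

2772.99

Competitive equilibrium: 234 − 0.63q = 23 + 0.6q → q* = 171.5447, p* = 125.9268.
For a per-unit tax t: Δq = t/1.23, so DWL = ½·t·(t/1.23) = t²/2.46.
At t = 19: DWL = 146.748. At t = 84.75: DWL = 2919.741.
Increase = 2919.741 − 146.748 = 2772.99.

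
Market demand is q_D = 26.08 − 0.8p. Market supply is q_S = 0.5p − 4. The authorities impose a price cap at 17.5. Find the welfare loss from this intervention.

12.92

In inverse form: demand p = 32.6 − 1.25q, supply p = 8 + 2q.
Competitive equilibrium: 32.6 − 1.25q = 8 + 2q → q* = 7.5692, p* = 23.1385.
At the ceiling p = 17.5, quantity supplied = (17.5 − 8)/2 = 4.75.
Willingness to pay at q' = 4.75: 32.6 − 1.25·4.75 = 26.6625.
Δq = 7.5692 − 4.75 = 2.8192; wedge = 26.6625 − 17.5 = 9.1625.
DWL = ½ × 2.8192 × 9.1625 = 12.92.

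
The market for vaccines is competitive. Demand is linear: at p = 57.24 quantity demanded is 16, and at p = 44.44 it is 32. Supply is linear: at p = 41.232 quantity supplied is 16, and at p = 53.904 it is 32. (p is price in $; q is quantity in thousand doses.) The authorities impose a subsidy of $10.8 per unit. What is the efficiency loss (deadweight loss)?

$36.63 thousand

Demand slope = (44.44 − 57.24)/(32 − 16) = −0.8, so p = 70.04 − 0.8q.
Supply slope = (53.904 − 41.232)/(32 − 16) = 0.792, so p = 28.56 + 0.792q.
Competitive equilibrium: 70.04 − 0.8q = 28.56 + 0.792q → q* = 26.0553, p* = 49.1958.
The subsidy lowers effective supply by 10.8: p = 17.76 + 0.792q.
New quantity: 70.04 − 0.8q = 17.76 + 0.792q → q' = 32.8392.
Overproduction Δq = 32.8392 − 26.0553 = 6.7839; wedge = subsidy = 10.8.
DWL = ½ × 6.7839 × 10.8 = $36.63 thousand.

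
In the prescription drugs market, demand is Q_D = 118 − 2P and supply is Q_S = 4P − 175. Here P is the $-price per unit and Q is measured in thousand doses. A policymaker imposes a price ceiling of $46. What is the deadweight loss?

In inverse form: demand P = 59 − 0.5Q, supply P = 43.75 + 0.25Q.
Competitive equilibrium: 59 − 0.5Q = 43.75 + 0.25Q → Q* = 20.3333, P* = 48.8333.
At the ceiling P = 46, quantity supplied = (46 − 43.75)/0.25 = 9.
Willingness to pay at Q' = 9: 59 − 0.5·9 = 54.5.
ΔQ = 20.3333 − 9 = 11.3333; wedge = 54.5 − 46 = 8.5.
Welfare loss = ½ × 11.3333 × 8.5 = $48.17 thousand.

$48.17 thousand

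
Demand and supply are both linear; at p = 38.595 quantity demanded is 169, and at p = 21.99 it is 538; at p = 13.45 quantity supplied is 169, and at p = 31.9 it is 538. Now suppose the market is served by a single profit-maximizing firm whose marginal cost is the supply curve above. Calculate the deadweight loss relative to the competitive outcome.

Demand slope = (21.99 − 38.595)/(538 − 169) = −0.045, so p = 46.2 − 0.045q.
Supply slope = (31.9 − 13.45)/(538 − 169) = 0.05, so p = 5 + 0.05q.
Competitive equilibrium: 46.2 − 0.045q = 5 + 0.05q → q* = 433.68421, p* = 26.68421.
Marginal revenue: MR = 46.2 − 0.09q. Set MR = MC: 46.2 − 0.09q = 5 + 0.05q → q_m = 294.28571.
Price p_m = 46.2 − 0.045·294.28571 = 32.95714; MC(q_m) = 5 + 0.05·294.28571 = 19.71429.
Competitive q* = 433.68421, so Δq = 139.3985; wedge = 32.95714 − 19.71429 = 13.24285.
Welfare loss = ½ × 139.3985 × 13.24285 = 923.02.

923.02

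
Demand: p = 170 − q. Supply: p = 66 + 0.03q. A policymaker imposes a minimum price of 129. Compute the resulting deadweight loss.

1852.20

Competitive equilibrium: 170 − q = 66 + 0.03q → q* = 100.9709, p* = 69.0291.
At the floor p = 129, quantity demanded = (170 − 129)/1 = 41.
Sellers' marginal cost at q' = 41: 66 + 0.03·41 = 67.23.
Δq = 100.9709 − 41 = 59.9709; wedge = 129 − 67.23 = 61.77.
Welfare loss = ½ × 59.9709 × 61.77 = 1852.20.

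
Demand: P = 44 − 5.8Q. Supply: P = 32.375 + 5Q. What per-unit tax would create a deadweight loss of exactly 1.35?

Competitive equilibrium: 44 − 5.8Q = 32.375 + 5Q → Q* = 1.0764, P* = 37.7569.
A tax t gives ΔQ = t/10.8 and wedge t, so DWL = t²/21.6.
t²/21.6 = 1.35 → t² = 29.16 → t = 5.4.

5.4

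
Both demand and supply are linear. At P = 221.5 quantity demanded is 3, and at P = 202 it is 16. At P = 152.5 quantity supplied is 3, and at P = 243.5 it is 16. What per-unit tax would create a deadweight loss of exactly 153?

51

Demand slope = (202 − 221.5)/(16 − 3) = −1.5, so P = 226 − 1.5Q.
Supply slope = (243.5 − 152.5)/(16 − 3) = 7, so P = 131.5 + 7Q.
Competitive equilibrium: 226 − 1.5Q = 131.5 + 7Q → Q* = 11.1176, P* = 209.3235.
A tax t gives ΔQ = t/8.5 and wedge t, so DWL = t²/17.
t²/17 = 153 → t² = 2601 → t = 51.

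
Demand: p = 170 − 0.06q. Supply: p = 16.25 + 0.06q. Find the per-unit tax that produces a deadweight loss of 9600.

48

Competitive equilibrium: 170 − 0.06q = 16.25 + 0.06q → q* = 1281.25, p* = 93.125.
A tax t gives Δq = t/0.12 and wedge t, so DWL = t²/0.24.
t²/0.24 = 9600 → t² = 2304 → t = 48.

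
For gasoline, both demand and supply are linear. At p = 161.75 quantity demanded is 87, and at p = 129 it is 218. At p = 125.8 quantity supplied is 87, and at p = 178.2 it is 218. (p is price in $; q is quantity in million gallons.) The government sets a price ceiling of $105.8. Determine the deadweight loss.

$3604.16 million

Demand slope = (129 − 161.75)/(218 − 87) = −0.25, so p = 183.5 − 0.25q.
Supply slope = (178.2 − 125.8)/(218 − 87) = 0.4, so p = 91 + 0.4q.
Competitive equilibrium: 183.5 − 0.25q = 91 + 0.4q → q* = 142.3077, p* = 147.9231.
At the ceiling p = 105.8, quantity supplied = (105.8 − 91)/0.4 = 37.
Willingness to pay at q' = 37: 183.5 − 0.25·37 = 174.25.
Δq = 142.3077 − 37 = 105.3077; wedge = 174.25 − 105.8 = 68.45.
The triangle = ½ × 105.3077 × 68.45 = $3604.16 million.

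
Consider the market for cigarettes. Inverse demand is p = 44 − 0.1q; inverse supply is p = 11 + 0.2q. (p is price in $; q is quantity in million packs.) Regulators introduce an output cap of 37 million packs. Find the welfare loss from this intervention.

Competitive equilibrium: 44 − 0.1q = 11 + 0.2q → q* = 110, p* = 33.
At q = 37: demand price = 44 − 0.1·37 = 40.3; supply price = 11 + 0.2·37 = 18.4.
Δq = 110 − 37 = 73; wedge = 40.3 − 18.4 = 21.9.
Deadweight loss = ½ × 73 × 21.9 = $799.35 million.

$799.35 million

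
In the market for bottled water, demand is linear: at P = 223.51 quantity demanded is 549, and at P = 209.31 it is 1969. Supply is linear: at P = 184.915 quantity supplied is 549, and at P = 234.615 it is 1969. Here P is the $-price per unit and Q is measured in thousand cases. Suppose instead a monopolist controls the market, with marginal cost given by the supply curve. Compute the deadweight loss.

$1471.77 thousand

Demand slope = (209.31 − 223.51)/(1969 − 549) = −0.01, so P = 229 − 0.01Q.
Supply slope = (234.615 − 184.915)/(1969 − 549) = 0.035, so P = 165.7 + 0.035Q.
Competitive equilibrium: 229 − 0.01Q = 165.7 + 0.035Q → Q* = 1406.6667, P* = 214.9333.
Marginal revenue: MR = 229 − 0.02Q. Set MR = MC: 229 − 0.02Q = 165.7 + 0.035Q → Q_m = 1150.9091.
Price P_m = 229 − 0.01·1150.9091 = 217.4909; MC(Q_m) = 165.7 + 0.035·1150.9091 = 205.9818.
Competitive Q* = 1406.6667, so ΔQ = 255.7576; wedge = 217.4909 − 205.9818 = 11.5091.
The triangle = ½ × 255.7576 × 11.5091 = $1471.77 thousand.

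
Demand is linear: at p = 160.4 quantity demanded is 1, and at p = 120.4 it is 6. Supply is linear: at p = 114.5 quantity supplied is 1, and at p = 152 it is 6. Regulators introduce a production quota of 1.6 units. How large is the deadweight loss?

43.21

Demand slope = (120.4 − 160.4)/(6 − 1) = −8, so p = 168.4 − 8q.
Supply slope = (152 − 114.5)/(6 − 1) = 7.5, so p = 107 + 7.5q.
Competitive equilibrium: 168.4 − 8q = 107 + 7.5q → q* = 3.9613, p* = 136.7097.
At q = 1.6: demand price = 168.4 − 8·1.6 = 155.6; supply price = 107 + 7.5·1.6 = 119.
Δq = 3.9613 − 1.6 = 2.3613; wedge = 155.6 − 119 = 36.6.
DWL = ½ × 2.3613 × 36.6 = 43.21.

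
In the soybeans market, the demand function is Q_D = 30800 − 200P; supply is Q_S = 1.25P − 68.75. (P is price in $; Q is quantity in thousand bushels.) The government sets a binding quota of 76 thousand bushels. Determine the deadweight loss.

$888.42 thousand

In inverse form: demand P = 154 − 0.005Q, supply P = 55 + 0.8Q.
Competitive equilibrium: 154 − 0.005Q = 55 + 0.8Q → Q* = 122.9814, P* = 153.3851.
At Q = 76: demand price = 154 − 0.005·76 = 153.62; supply price = 55 + 0.8·76 = 115.8.
ΔQ = 122.9814 − 76 = 46.9814; wedge = 153.62 − 115.8 = 37.82.
Welfare loss = ½ × 46.9814 × 37.82 = $888.42 thousand.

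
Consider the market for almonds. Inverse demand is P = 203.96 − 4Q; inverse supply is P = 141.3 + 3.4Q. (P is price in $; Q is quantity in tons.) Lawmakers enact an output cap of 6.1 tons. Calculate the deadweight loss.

$20.74

Competitive equilibrium: 203.96 − 4Q = 141.3 + 3.4Q → Q* = 8.4676, P* = 170.0897.
At Q = 6.1: demand price = 203.96 − 4·6.1 = 179.56; supply price = 141.3 + 3.4·6.1 = 162.04.
ΔQ = 8.4676 − 6.1 = 2.3676; wedge = 179.56 − 162.04 = 17.52.
Deadweight loss = ½ × 2.3676 × 17.52 = $20.74.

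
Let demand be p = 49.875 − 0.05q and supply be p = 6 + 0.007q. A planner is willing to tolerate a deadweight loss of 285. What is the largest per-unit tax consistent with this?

Competitive equilibrium: 49.875 − 0.05q = 6 + 0.007q → q* = 769.7368, p* = 11.3882.
A tax t gives Δq = t/0.057 and wedge t, so DWL = t²/0.114.
t²/0.114 = 285 → t² = 32.49 → t = 5.7.

5.7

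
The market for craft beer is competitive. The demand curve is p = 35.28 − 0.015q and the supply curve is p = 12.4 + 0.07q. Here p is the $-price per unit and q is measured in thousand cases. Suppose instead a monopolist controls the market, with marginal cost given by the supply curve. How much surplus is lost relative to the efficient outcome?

$69.29 thousand

Competitive equilibrium: 35.28 − 0.015q = 12.4 + 0.07q → q* = 269.1765, p* = 31.2424.
Marginal revenue: MR = 35.28 − 0.03q. Set MR = MC: 35.28 − 0.03q = 12.4 + 0.07q → q_m = 228.8.
Price p_m = 35.28 − 0.015·228.8 = 31.848; MC(q_m) = 12.4 + 0.07·228.8 = 28.416.
Competitive q* = 269.1765, so Δq = 40.3765; wedge = 31.848 − 28.416 = 3.432.
Deadweight loss = ½ × 40.3765 × 3.432 = $69.29 thousand.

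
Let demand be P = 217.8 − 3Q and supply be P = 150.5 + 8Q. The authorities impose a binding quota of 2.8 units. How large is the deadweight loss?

Competitive equilibrium: 217.8 − 3Q = 150.5 + 8Q → Q* = 6.1182, P* = 199.4455.
At Q = 2.8: demand price = 217.8 − 3·2.8 = 209.4; supply price = 150.5 + 8·2.8 = 172.9.
ΔQ = 6.1182 − 2.8 = 3.3182; wedge = 209.4 − 172.9 = 36.5.
DWL = ½ × 3.3182 × 36.5 = 60.56.

60.56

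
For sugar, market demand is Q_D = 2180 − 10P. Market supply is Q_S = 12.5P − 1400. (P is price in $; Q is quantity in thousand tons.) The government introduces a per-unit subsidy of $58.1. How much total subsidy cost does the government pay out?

$52967.83 thousand

In inverse form: demand P = 218 − 0.1Q, supply P = 112 + 0.08Q.
Competitive equilibrium: 218 − 0.1Q = 112 + 0.08Q → Q* = 588.88889, P* = 159.11111.
The subsidy lowers effective supply by 58.1: P = 53.9 + 0.08Q.
New quantity: 218 − 0.1Q = 53.9 + 0.08Q → Q' = 911.66667.
Total subsidy cost = 58.1 × 911.66667 = $52967.83 thousand.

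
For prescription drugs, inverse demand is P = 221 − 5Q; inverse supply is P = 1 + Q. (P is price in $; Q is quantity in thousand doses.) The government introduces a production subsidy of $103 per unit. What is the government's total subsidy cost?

Competitive equilibrium: 221 − 5Q = 1 + Q → Q* = 36.6667, P* = 37.6667.
The subsidy lowers effective supply by 103: P = Q − 102.
New quantity: 221 − 5Q = Q − 102 → Q' = 53.8333.
Total subsidy cost = 103 × 53.8333 = $5544.83 thousand.

$5544.83 thousand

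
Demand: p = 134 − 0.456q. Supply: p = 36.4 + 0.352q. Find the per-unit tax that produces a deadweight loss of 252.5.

20.2

Competitive equilibrium: 134 − 0.456q = 36.4 + 0.352q → q* = 120.7921, p* = 78.9188.
A tax t gives Δq = t/0.808 and wedge t, so DWL = t²/1.616.
t²/1.616 = 252.5 → t² = 408.04 → t = 20.2.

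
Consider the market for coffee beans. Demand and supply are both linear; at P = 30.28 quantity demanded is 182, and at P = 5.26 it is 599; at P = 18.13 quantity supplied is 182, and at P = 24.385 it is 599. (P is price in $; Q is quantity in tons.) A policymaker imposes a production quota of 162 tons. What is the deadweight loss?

Demand slope = (5.26 − 30.28)/(599 − 182) = −0.06, so P = 41.2 − 0.06Q.
Supply slope = (24.385 − 18.13)/(599 − 182) = 0.015, so P = 15.4 + 0.015Q.
Competitive equilibrium: 41.2 − 0.06Q = 15.4 + 0.015Q → Q* = 344, P* = 20.56.
At Q = 162: demand price = 41.2 − 0.06·162 = 31.48; supply price = 15.4 + 0.015·162 = 17.83.
ΔQ = 344 − 162 = 182; wedge = 31.48 − 17.83 = 13.65.
Welfare loss = ½ × 182 × 13.65 = $1242.15.

$1242.15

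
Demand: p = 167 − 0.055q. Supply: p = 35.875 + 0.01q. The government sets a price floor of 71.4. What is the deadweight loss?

Competitive equilibrium: 167 − 0.055q = 35.875 + 0.01q → q* = 2017.3077, p* = 56.0481.
At the floor p = 71.4, quantity demanded = (167 − 71.4)/0.055 = 1738.1818.
Sellers' marginal cost at q' = 1738.1818: 35.875 + 0.01·1738.1818 = 53.2568.
Δq = 2017.3077 − 1738.1818 = 279.1259; wedge = 71.4 − 53.2568 = 18.1432.
The triangle = ½ × 279.1259 × 18.1432 = 2532.12.

2532.12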